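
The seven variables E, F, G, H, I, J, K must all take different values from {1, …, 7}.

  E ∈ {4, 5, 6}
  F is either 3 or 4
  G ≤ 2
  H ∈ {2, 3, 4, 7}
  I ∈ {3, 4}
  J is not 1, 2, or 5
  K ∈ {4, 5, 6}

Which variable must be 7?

The 7 variables together cover exactly {1, 2, 3, 4, 5, 6, 7} — 7 values for 7 variables — and 1 appears only in G's list, so G = 1.
The 6 still-open variables together cover exactly {2, 3, 4, 5, 6, 7} — 6 values for 6 variables — and 2 appears only in H's list, so H = 2.
Among the 5 still-open variables, 7 fits only J (and all 5 values in {3, 4, 5, 6, 7} must be used), so J = 7.

J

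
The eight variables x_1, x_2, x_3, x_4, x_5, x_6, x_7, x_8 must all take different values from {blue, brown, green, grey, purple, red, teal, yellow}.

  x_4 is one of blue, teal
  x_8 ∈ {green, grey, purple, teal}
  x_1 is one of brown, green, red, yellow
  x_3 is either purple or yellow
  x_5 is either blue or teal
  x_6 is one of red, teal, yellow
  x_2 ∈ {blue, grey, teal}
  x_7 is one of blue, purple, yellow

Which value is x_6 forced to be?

Among the 8 variables, brown fits only x_1 (and all 8 values in {blue, brown, green, grey, purple, red, teal, yellow} must be used), so x_1 = brown.
The 7 still-open variables draw from only 7 values {blue, green, grey, purple, red, teal, yellow}, so each is used; only x_8 can be green, hence x_8 = green.
The 6 still-open variables draw from only 6 values {blue, grey, purple, red, teal, yellow}, so each is used; only x_2 can be grey, hence x_2 = grey.
Among the 5 still-open variables, red fits only x_6 (and all 5 values in {blue, purple, red, teal, yellow} must be used), so x_6 = red.

red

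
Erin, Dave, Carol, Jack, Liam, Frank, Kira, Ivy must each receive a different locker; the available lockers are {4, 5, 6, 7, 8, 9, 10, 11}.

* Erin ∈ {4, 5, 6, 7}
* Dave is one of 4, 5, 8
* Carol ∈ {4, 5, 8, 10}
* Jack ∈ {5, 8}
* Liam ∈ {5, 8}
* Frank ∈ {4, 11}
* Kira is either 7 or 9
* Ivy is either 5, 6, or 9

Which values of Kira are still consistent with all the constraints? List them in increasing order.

Among the 8 variables, 10 fits only Carol (and all 8 values in {4, 5, 6, 7, 8, 9, 10, 11} must be used), so Carol = 10.
The 7 still-open variables draw from only 7 values {4, 5, 6, 7, 8, 9, 11}, so each is used; only Frank can be 11, hence Frank = 11.
The 2 variables Jack and Liam are confined to {5, 8}, which locks those values in; drop them from Erin, Dave, Ivy.
Dave has just one choice, so Dave = 4. Remove 4 from Erin.
No further eliminations apply; Kira can still be any of 7, 9.

7, 9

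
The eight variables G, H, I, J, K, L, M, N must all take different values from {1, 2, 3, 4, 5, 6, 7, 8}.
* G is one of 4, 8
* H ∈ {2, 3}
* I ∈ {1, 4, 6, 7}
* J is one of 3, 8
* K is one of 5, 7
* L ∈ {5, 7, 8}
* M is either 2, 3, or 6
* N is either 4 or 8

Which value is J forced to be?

3

Among the 8 variables, 1 fits only I (and all 8 values in {1, 2, 3, 4, 5, 6, 7, 8} must be used), so I = 1.
The 7 still-open variables draw from only 7 values {2, 3, 4, 5, 6, 7, 8}, so each is used; only M can be 6, hence M = 6.
The 6 still-open variables together cover exactly {2, 3, 4, 5, 7, 8} — 6 values for 6 variables — and 2 appears only in H's list, so H = 2.
The 5 still-open variables draw from only 5 values {3, 4, 5, 7, 8}, so each is used; only J can be 3, hence J = 3.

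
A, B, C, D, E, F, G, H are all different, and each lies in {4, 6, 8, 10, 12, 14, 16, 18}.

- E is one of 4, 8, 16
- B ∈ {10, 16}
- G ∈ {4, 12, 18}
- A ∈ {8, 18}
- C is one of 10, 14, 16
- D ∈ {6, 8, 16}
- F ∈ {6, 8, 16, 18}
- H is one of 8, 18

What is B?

10

Among the 8 variables, 12 fits only G (and all 8 values in {4, 6, 8, 10, 12, 14, 16, 18} must be used), so G = 12.
The 7 still-open variables together cover exactly {4, 6, 8, 10, 14, 16, 18} — 7 values for 7 variables — and 4 appears only in E's list, so E = 4.
The 6 still-open variables draw from only 6 values {6, 8, 10, 14, 16, 18}, so each is used; only C can be 14, hence C = 14.
Among the 5 still-open variables, 10 fits only B (and all 5 values in {6, 8, 10, 16, 18} must be used), so B = 10.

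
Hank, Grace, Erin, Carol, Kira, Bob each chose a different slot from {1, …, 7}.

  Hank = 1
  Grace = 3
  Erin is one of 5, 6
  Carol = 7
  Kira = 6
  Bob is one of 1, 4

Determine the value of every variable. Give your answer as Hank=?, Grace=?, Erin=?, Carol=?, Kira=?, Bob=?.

Hank must be 1 (only option left). Eliminate 1 elsewhere: Bob.
That leaves Grace = 3.
Carol has just one choice, so Carol = 7.
Kira has just one choice, so Kira = 6. Remove 6 from Erin.
Bob must be 4 (only option left).
That leaves Erin = 5.

Hank=1, Grace=3, Erin=5, Carol=7, Kira=6, Bob=4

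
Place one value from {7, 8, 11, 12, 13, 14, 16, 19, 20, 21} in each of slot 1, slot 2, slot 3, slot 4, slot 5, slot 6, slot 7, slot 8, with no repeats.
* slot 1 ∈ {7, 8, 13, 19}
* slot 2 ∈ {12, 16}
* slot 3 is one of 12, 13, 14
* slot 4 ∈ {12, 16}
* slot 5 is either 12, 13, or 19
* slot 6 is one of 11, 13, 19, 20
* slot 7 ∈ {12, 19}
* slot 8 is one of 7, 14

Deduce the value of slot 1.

slot 2 and slot 4 share exactly the 2 values {12, 16}; by pigeonhole those values go to them, so strike 12, 16 from slot 3, slot 5, slot 7.
slot 7 must be 19 (only option left). So slot 1, slot 5, slot 6 can't be 19.
That leaves slot 5 = 13. So slot 1, slot 3, slot 6 can't be 13.
That leaves slot 3 = 14. Remove 14 from slot 8.
slot 8's domain is down to {7}, so slot 8 = 7. So slot 1 can't be 7.
So slot 1 = 8.

8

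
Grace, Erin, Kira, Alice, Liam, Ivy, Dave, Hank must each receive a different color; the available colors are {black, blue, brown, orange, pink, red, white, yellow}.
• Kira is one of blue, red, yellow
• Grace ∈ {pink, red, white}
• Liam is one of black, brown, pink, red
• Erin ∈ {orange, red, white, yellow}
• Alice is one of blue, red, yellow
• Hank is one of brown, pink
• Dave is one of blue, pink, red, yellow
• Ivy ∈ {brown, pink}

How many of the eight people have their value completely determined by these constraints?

The 8 variables together cover exactly {black, blue, brown, orange, pink, red, white, yellow} — 8 values for 8 variables — and black appears only in Liam's list, so Liam = black.
The 7 still-open variables together cover exactly {blue, brown, orange, pink, red, white, yellow} — 7 values for 7 variables — and orange appears only in Erin's list, so Erin = orange.
The 6 still-open variables together cover exactly {blue, brown, pink, red, white, yellow} — 6 values for 6 variables — and white appears only in Grace's list, so Grace = white.
The 2 variables Ivy and Hank are confined to {brown, pink}, which locks those values in; drop them from Dave.
Determined: Grace=white, Erin=orange, Liam=black. The other people each still have more than one consistent value. That makes 3.

3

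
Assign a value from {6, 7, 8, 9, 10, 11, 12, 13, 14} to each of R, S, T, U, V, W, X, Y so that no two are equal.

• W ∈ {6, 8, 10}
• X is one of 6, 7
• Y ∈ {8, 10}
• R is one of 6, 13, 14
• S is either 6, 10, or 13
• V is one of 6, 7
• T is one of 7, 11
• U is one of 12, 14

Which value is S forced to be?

13

The 8 variables together cover exactly {6, 7, 8, 10, 11, 12, 13, 14} — 8 values for 8 variables — and 11 appears only in T's list, so T = 11.
Among the 7 still-open variables, 12 fits only U (and all 7 values in {6, 7, 8, 10, 12, 13, 14} must be used), so U = 12.
Among the 6 still-open variables, 14 fits only R (and all 6 values in {6, 7, 8, 10, 13, 14} must be used), so R = 14.
The 5 still-open variables together cover exactly {6, 7, 8, 10, 13} — 5 values for 5 variables — and 13 appears only in S's list, so S = 13.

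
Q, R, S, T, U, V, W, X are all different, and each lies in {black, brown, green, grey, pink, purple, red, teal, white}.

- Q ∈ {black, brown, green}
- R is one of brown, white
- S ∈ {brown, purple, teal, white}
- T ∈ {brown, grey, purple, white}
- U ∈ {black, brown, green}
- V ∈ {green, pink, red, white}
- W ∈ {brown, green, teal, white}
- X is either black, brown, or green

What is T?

grey

The 3 variables Q, U, X are confined to {black, brown, green}, which locks those values in; drop them from R, S, T, V, W.
R's domain is down to {white}, so R = white. Eliminate white elsewhere: S, T, V, W.
That leaves W = teal. Strike teal from S.
S has just one choice, so S = purple. So T can't be purple.
So T = grey.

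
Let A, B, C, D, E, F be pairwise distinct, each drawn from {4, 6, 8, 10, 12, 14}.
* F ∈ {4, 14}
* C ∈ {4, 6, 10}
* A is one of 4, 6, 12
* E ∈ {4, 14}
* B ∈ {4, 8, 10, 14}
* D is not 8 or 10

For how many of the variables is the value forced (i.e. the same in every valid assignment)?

The 6 variables draw from only 6 values {4, 6, 8, 10, 12, 14}, so each is used; only B can be 8, hence B = 8.
The 5 still-open variables together cover exactly {4, 6, 10, 12, 14} — 5 values for 5 variables — and 10 appears only in C's list, so C = 10.
E and F between them cover only {4, 14} — a naked pair. Remove those values from A, D.
Determined: B=8, C=10. The other variables each still have more than one consistent value. That makes 2.

2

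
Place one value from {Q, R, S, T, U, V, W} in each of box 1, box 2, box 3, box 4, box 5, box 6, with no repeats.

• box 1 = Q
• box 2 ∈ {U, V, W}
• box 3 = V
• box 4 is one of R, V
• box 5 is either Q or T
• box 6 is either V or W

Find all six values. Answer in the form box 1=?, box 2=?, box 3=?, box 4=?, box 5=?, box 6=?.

box 1=Q, box 2=U, box 3=V, box 4=R, box 5=T, box 6=W

box 1 must be Q (only option left). So box 5 can't be Q.
box 3 has just one choice, so box 3 = V. Remove V from box 2, box 4, box 6.
box 4 must be R (only option left).
box 5 must be T (only option left).
box 6 must be W (only option left). Strike W from box 2.
box 2 must be U (only option left).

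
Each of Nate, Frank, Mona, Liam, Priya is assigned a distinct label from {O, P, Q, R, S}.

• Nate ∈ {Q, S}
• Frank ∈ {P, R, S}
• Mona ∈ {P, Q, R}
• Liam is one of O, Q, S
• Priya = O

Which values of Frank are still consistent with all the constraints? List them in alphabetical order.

Priya's domain is down to {O}, so Priya = O. Remove O from Liam.
Nate and Liam share exactly the 2 values {Q, S}; by pigeonhole those values go to them, so strike Q, S from Frank, Mona.
No further eliminations apply; Frank can still be any of P, R.

P, R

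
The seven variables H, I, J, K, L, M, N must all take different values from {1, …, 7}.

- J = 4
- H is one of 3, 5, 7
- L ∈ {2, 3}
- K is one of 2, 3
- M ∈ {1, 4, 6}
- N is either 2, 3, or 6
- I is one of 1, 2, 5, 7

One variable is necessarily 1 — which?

M

J has just one choice, so J = 4. Strike 4 from M.
K and L between them cover only {2, 3} — a naked pair. Remove those values from H, I, N.
N's domain is down to {6}, so N = 6. Strike 6 from M.
So 1 goes to M.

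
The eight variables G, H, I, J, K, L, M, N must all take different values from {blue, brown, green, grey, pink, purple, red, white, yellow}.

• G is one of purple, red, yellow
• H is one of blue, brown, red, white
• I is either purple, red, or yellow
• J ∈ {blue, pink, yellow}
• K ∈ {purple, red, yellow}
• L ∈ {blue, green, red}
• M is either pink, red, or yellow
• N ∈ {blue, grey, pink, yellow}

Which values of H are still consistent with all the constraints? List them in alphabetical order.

G, I, K between them cover only {purple, red, yellow} — a naked triple. Remove those values from H, J, L, M, N.
M's domain is down to {pink}, so M = pink. So J, N can't be pink.
That leaves J = blue. Eliminate blue elsewhere: H, L, N.
L has just one choice, so L = green.
N must be grey (only option left).
No further eliminations apply; H can still be any of brown, white.

brown, white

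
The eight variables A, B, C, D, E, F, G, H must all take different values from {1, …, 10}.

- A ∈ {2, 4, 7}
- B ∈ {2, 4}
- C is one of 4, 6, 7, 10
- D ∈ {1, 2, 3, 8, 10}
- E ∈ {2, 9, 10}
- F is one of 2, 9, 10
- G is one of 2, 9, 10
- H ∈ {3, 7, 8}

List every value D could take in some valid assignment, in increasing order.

E, F, G share exactly the 3 values {2, 9, 10}; by pigeonhole those values go to them, so strike 2, 9, 10 from A, B, C, D.
B's domain is down to {4}, so B = 4. Strike 4 from A, C.
A must be 7 (only option left). So C, H can't be 7.
C has just one choice, so C = 6.
No further eliminations apply; D can still be any of 1, 3, 8.

1, 3, 8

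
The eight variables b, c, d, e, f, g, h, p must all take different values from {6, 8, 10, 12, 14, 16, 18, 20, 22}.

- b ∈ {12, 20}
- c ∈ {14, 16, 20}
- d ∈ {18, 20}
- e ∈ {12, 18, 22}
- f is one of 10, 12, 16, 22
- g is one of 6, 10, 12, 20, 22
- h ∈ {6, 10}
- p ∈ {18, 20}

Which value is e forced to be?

The 8 variables draw from only 8 values {6, 10, 12, 14, 16, 18, 20, 22}, so each is used; only c can be 14, hence c = 14.
Among the 7 still-open variables, 16 fits only f (and all 7 values in {6, 10, 12, 16, 18, 20, 22} must be used), so f = 16.
d and p between them cover only {18, 20} — a naked pair. Remove those values from b, e, g.
That leaves b = 12. So e, g can't be 12.
So e = 22.

22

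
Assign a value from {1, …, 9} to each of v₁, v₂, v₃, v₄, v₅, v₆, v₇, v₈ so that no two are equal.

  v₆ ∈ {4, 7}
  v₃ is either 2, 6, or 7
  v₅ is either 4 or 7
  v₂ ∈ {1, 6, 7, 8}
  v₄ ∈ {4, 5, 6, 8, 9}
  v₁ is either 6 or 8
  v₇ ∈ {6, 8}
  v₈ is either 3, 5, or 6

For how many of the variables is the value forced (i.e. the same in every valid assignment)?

2

v₁ and v₇ share exactly the 2 values {6, 8}; by pigeonhole those values go to them, so strike 6, 8 from v₂, v₃, v₄, v₈.
v₅ and v₆ share exactly the 2 values {4, 7}; by pigeonhole those values go to them, so strike 4, 7 from v₂, v₃, v₄.
v₂'s domain is down to {1}, so v₂ = 1.
v₃'s domain is down to {2}, so v₃ = 2.
Determined: v₂=1, v₃=2. The other variables each still have more than one consistent value. That makes 2.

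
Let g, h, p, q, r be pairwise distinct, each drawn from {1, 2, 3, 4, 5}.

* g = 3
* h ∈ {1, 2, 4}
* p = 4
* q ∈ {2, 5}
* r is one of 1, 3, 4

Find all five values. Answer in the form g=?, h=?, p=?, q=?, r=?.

g=3, h=2, p=4, q=5, r=1

g's domain is down to {3}, so g = 3. Eliminate 3 elsewhere: r.
p must be 4 (only option left). Eliminate 4 elsewhere: h, r.
r's domain is down to {1}, so r = 1. Strike 1 from h.
h must be 2 (only option left). Remove 2 from q.
That leaves q = 5.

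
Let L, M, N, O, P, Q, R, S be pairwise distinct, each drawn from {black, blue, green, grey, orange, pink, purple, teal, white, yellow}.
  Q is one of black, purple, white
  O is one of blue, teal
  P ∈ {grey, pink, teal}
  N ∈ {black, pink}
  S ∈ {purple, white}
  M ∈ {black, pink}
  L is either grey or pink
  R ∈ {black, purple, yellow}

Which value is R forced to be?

The 8 variables together cover exactly {black, blue, grey, pink, purple, teal, white, yellow} — 8 values for 8 variables — and blue appears only in O's list, so O = blue.
The 7 still-open variables together cover exactly {black, grey, pink, purple, teal, white, yellow} — 7 values for 7 variables — and teal appears only in P's list, so P = teal.
The 6 still-open variables draw from only 6 values {black, grey, pink, purple, white, yellow}, so each is used; only L can be grey, hence L = grey.
Among the 5 still-open variables, yellow fits only R (and all 5 values in {black, pink, purple, white, yellow} must be used), so R = yellow.

yellow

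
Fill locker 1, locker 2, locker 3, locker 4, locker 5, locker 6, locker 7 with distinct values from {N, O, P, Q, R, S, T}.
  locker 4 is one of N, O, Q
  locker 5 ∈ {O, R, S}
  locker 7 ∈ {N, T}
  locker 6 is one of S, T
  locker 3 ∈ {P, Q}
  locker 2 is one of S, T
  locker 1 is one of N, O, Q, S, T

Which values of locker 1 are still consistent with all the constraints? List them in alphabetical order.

O, Q

The 7 variables draw from only 7 values {N, O, P, Q, R, S, T}, so each is used; only locker 3 can be P, hence locker 3 = P.
The 6 still-open variables draw from only 6 values {N, O, Q, R, S, T}, so each is used; only locker 5 can be R, hence locker 5 = R.
locker 2 and locker 6 share exactly the 2 values {S, T}; by pigeonhole those values go to them, so strike S, T from locker 1, locker 7.
locker 7's domain is down to {N}, so locker 7 = N. Remove N from locker 1, locker 4.
No further eliminations apply; locker 1 can still be any of O, Q.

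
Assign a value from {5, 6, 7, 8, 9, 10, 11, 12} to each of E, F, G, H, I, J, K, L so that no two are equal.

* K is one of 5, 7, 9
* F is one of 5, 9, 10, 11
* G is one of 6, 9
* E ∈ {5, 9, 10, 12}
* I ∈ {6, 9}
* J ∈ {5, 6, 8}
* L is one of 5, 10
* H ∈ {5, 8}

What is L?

10

The 8 variables draw from only 8 values {5, 6, 7, 8, 9, 10, 11, 12}, so each is used; only K can be 7, hence K = 7.
Among the 7 still-open variables, 11 fits only F (and all 7 values in {5, 6, 8, 9, 10, 11, 12} must be used), so F = 11.
The 6 still-open variables together cover exactly {5, 6, 8, 9, 10, 12} — 6 values for 6 variables — and 12 appears only in E's list, so E = 12.
Among the 5 still-open variables, 10 fits only L (and all 5 values in {5, 6, 8, 9, 10} must be used), so L = 10.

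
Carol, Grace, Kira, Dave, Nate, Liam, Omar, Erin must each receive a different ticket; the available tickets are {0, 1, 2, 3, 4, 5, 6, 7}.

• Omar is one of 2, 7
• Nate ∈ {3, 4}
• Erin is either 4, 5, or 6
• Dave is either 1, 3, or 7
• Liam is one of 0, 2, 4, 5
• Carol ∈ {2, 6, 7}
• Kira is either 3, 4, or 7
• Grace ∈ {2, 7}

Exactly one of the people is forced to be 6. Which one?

Carol

The 8 variables together cover exactly {0, 1, 2, 3, 4, 5, 6, 7} — 8 values for 8 variables — and 0 appears only in Liam's list, so Liam = 0.
Among the 7 still-open variables, 1 fits only Dave (and all 7 values in {1, 2, 3, 4, 5, 6, 7} must be used), so Dave = 1.
Among the 6 still-open variables, 5 fits only Erin (and all 6 values in {2, 3, 4, 5, 6, 7} must be used), so Erin = 5.
The 5 still-open variables draw from only 5 values {2, 3, 4, 6, 7}, so each is used; only Carol can be 6, hence Carol = 6.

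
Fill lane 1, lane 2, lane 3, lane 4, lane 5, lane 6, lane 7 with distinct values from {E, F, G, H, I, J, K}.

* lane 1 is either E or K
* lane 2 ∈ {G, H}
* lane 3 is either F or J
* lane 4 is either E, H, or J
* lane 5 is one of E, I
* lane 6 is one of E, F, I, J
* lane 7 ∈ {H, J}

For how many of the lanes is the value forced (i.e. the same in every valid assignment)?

2

Among the 7 variables, G fits only lane 2 (and all 7 values in {E, F, G, H, I, J, K} must be used), so lane 2 = G.
Among the 6 still-open variables, K fits only lane 1 (and all 6 values in {E, F, H, I, J, K} must be used), so lane 1 = K.
Determined: lane 1=K, lane 2=G. The other lanes each still have more than one consistent value. That makes 2.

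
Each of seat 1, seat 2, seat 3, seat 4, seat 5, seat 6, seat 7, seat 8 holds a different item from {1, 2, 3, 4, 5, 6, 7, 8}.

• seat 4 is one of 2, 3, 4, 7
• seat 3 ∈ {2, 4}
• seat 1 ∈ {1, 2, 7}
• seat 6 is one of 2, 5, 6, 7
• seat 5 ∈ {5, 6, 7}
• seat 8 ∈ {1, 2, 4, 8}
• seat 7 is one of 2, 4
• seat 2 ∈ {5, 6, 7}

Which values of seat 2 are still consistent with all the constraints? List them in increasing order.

Among the 8 variables, 3 fits only seat 4 (and all 8 values in {1, 2, 3, 4, 5, 6, 7, 8} must be used), so seat 4 = 3.
The 7 still-open variables draw from only 7 values {1, 2, 4, 5, 6, 7, 8}, so each is used; only seat 8 can be 8, hence seat 8 = 8.
The 6 still-open variables draw from only 6 values {1, 2, 4, 5, 6, 7}, so each is used; only seat 1 can be 1, hence seat 1 = 1.
seat 3 and seat 7 between them cover only {2, 4} — a naked pair. Remove those values from seat 6.
No further eliminations apply; seat 2 can still be any of 5, 6, 7.

5, 6, 7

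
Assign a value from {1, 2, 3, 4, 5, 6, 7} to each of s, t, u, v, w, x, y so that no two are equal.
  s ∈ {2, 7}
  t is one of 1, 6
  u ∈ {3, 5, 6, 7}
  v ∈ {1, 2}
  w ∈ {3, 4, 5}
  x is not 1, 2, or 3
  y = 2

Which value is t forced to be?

6

y must be 2 (only option left). Remove 2 from s, v.
That leaves s = 7. Remove 7 from u, x.
v's domain is down to {1}, so v = 1. Remove 1 from t.
So t = 6.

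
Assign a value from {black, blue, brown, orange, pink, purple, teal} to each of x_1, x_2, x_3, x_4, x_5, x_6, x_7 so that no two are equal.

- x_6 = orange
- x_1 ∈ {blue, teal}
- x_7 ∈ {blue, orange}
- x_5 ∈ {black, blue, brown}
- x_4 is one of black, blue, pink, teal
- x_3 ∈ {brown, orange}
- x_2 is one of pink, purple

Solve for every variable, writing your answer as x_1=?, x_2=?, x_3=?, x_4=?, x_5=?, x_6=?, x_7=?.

x_1=teal, x_2=purple, x_3=brown, x_4=pink, x_5=black, x_6=orange, x_7=blue

x_6 has just one choice, so x_6 = orange. Eliminate orange elsewhere: x_3, x_7.
That leaves x_7 = blue. So x_1, x_4, x_5 can't be blue.
That leaves x_1 = teal. Eliminate teal elsewhere: x_4.
x_3's domain is down to {brown}, so x_3 = brown. Eliminate brown elsewhere: x_5.
x_5 has just one choice, so x_5 = black. Remove black from x_4.
x_4 must be pink (only option left). So x_2 can't be pink.
That leaves x_2 = purple.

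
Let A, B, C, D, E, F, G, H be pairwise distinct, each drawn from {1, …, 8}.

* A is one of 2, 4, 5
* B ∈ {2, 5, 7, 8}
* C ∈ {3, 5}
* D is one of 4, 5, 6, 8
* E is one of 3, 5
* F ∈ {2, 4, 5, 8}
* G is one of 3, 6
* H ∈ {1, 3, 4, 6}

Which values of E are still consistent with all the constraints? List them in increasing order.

3, 5

The 8 variables draw from only 8 values {1, 2, 3, 4, 5, 6, 7, 8}, so each is used; only H can be 1, hence H = 1.
The 7 still-open variables together cover exactly {2, 3, 4, 5, 6, 7, 8} — 7 values for 7 variables — and 7 appears only in B's list, so B = 7.
The 2 variables C and E are confined to {3, 5}, which locks those values in; drop them from A, D, F, G.
G has just one choice, so G = 6. Strike 6 from D.
No further eliminations apply; E can still be any of 3, 5.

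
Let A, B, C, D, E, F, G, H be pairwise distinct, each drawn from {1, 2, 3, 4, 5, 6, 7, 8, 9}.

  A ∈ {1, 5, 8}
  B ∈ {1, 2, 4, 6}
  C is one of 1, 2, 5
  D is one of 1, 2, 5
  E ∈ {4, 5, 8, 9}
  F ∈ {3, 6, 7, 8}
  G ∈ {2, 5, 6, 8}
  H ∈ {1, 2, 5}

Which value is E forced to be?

C, D, H between them cover only {1, 2, 5} — a naked triple. Remove those values from A, B, E, G.
A has just one choice, so A = 8. Eliminate 8 elsewhere: E, F, G.
G's domain is down to {6}, so G = 6. Strike 6 from B, F.
B's domain is down to {4}, so B = 4. So E can't be 4.
So E = 9.

9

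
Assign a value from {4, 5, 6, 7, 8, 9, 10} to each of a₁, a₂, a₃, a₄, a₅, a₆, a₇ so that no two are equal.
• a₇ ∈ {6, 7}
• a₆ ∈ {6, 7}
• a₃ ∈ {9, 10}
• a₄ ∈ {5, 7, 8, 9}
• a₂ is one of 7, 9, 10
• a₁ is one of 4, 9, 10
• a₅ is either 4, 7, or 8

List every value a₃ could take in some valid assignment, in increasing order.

Among the 7 variables, 5 fits only a₄ (and all 7 values in {4, 5, 6, 7, 8, 9, 10} must be used), so a₄ = 5.
The 6 still-open variables together cover exactly {4, 6, 7, 8, 9, 10} — 6 values for 6 variables — and 8 appears only in a₅'s list, so a₅ = 8.
The 5 still-open variables draw from only 5 values {4, 6, 7, 9, 10}, so each is used; only a₁ can be 4, hence a₁ = 4.
The 2 variables a₆ and a₇ are confined to {6, 7}, which locks those values in; drop them from a₂.
No further eliminations apply; a₃ can still be any of 9, 10.

9, 10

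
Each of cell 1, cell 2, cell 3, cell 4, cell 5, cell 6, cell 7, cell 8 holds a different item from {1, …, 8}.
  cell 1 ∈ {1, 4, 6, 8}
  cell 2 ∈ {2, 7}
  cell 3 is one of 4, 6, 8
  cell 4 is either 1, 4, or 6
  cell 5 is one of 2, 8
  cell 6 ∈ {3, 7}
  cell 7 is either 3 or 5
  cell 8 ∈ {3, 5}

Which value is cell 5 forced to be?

cell 7 and cell 8 share exactly the 2 values {3, 5}; by pigeonhole those values go to them, so strike 3, 5 from cell 6.
cell 6 has just one choice, so cell 6 = 7. So cell 2 can't be 7.
cell 2 must be 2 (only option left). Eliminate 2 elsewhere: cell 5.
So cell 5 = 8.

8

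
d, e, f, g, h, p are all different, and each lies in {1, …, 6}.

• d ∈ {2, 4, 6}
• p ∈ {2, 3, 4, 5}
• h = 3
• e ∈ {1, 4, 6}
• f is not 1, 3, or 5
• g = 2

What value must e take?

1

g's domain is down to {2}, so g = 2. So d, f, p can't be 2.
h's domain is down to {3}, so h = 3. Remove 3 from p.
Among the 4 still-open variables, 1 fits only e (and all 4 values in {1, 4, 5, 6} must be used), so e = 1.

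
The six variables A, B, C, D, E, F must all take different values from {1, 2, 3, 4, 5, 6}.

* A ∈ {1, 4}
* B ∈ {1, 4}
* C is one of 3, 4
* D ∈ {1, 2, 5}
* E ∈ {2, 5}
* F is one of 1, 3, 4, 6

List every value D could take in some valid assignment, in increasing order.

The 6 variables draw from only 6 values {1, 2, 3, 4, 5, 6}, so each is used; only F can be 6, hence F = 6.
Among the 5 still-open variables, 3 fits only C (and all 5 values in {1, 2, 3, 4, 5} must be used), so C = 3.
A and B share exactly the 2 values {1, 4}; by pigeonhole those values go to them, so strike 1, 4 from D.
No further eliminations apply; D can still be any of 2, 5.

2, 5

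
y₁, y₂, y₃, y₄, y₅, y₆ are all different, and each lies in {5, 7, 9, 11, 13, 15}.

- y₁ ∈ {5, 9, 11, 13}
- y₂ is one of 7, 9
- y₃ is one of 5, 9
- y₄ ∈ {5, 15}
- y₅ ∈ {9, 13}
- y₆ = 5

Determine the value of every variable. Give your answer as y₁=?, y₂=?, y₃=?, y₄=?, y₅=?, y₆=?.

y₁=11, y₂=7, y₃=9, y₄=15, y₅=13, y₆=5

y₆ has just one choice, so y₆ = 5. Eliminate 5 elsewhere: y₁, y₃, y₄.
y₃ has just one choice, so y₃ = 9. Remove 9 from y₁, y₂, y₅.
That leaves y₄ = 15.
y₅ must be 13 (only option left). Strike 13 from y₁.
y₁'s domain is down to {11}, so y₁ = 11.
y₂ must be 7 (only option left).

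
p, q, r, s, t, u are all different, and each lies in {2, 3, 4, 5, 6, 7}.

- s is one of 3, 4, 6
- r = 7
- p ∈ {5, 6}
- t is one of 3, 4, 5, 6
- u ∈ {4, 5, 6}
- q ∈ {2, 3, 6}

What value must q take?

r has just one choice, so r = 7.
The 5 still-open variables together cover exactly {2, 3, 4, 5, 6} — 5 values for 5 variables — and 2 appears only in q's list, so q = 2.

2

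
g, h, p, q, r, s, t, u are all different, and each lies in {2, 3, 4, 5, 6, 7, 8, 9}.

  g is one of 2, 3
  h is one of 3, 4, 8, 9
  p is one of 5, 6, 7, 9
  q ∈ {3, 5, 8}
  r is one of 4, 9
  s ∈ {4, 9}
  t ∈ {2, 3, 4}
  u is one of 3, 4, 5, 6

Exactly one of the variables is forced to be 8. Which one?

The 8 variables together cover exactly {2, 3, 4, 5, 6, 7, 8, 9} — 8 values for 8 variables — and 7 appears only in p's list, so p = 7.
Among the 7 still-open variables, 6 fits only u (and all 7 values in {2, 3, 4, 5, 6, 8, 9} must be used), so u = 6.
Among the 6 still-open variables, 5 fits only q (and all 6 values in {2, 3, 4, 5, 8, 9} must be used), so q = 5.
The 5 still-open variables together cover exactly {2, 3, 4, 8, 9} — 5 values for 5 variables — and 8 appears only in h's list, so h = 8.

h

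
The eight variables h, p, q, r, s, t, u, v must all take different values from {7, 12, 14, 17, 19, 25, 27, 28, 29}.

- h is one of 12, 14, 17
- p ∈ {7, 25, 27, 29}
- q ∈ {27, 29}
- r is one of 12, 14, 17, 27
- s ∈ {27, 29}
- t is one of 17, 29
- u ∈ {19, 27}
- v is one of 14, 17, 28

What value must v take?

q and s between them cover only {27, 29} — a naked pair. Remove those values from p, r, t, u.
That leaves t = 17. So h, r, v can't be 17.
That leaves u = 19.
h and r between them cover only {12, 14} — a naked pair. Remove those values from v.
So v = 28.

28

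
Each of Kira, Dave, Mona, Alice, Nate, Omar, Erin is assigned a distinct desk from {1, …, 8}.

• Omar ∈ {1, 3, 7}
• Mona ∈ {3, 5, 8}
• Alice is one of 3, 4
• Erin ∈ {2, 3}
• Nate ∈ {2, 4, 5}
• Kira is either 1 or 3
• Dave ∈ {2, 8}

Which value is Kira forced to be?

Among the 7 variables, 7 fits only Omar (and all 7 values in {1, 2, 3, 4, 5, 7, 8} must be used), so Omar = 7.
The 6 still-open variables together cover exactly {1, 2, 3, 4, 5, 8} — 6 values for 6 variables — and 1 appears only in Kira's list, so Kira = 1.

1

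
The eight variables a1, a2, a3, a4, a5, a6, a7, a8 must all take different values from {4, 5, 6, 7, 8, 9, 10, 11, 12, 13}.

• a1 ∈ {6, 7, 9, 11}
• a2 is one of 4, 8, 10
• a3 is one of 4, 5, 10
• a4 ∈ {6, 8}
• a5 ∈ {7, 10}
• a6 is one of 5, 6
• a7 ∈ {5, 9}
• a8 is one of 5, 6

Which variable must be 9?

The 8 variables together cover exactly {4, 5, 6, 7, 8, 9, 10, 11} — 8 values for 8 variables — and 11 appears only in a1's list, so a1 = 11.
Among the 7 still-open variables, 7 fits only a5 (and all 7 values in {4, 5, 6, 7, 8, 9, 10} must be used), so a5 = 7.
The 6 still-open variables together cover exactly {4, 5, 6, 8, 9, 10} — 6 values for 6 variables — and 9 appears only in a7's list, so a7 = 9.

a7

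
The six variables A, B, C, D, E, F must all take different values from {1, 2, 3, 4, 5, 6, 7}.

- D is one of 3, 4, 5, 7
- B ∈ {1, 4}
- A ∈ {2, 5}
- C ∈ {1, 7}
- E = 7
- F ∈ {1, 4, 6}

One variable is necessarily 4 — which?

B

E has just one choice, so E = 7. Remove 7 from C, D.
That leaves C = 1. So B, F can't be 1.
So 4 goes to B.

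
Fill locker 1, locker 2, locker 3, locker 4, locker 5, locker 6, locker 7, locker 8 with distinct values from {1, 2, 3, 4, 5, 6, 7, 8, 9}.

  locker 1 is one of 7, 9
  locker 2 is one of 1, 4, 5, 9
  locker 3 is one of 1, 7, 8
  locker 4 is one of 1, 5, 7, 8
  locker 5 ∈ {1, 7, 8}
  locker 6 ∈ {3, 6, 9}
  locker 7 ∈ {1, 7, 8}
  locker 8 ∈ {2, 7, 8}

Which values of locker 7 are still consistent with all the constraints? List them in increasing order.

locker 3, locker 5, locker 7 between them cover only {1, 7, 8} — a naked triple. Remove those values from locker 1, locker 2, locker 4, locker 8.
locker 1's domain is down to {9}, so locker 1 = 9. Remove 9 from locker 2, locker 6.
That leaves locker 4 = 5. Eliminate 5 elsewhere: locker 2.
That leaves locker 8 = 2.
That leaves locker 2 = 4.
No further eliminations apply; locker 7 can still be any of 1, 7, 8.

1, 7, 8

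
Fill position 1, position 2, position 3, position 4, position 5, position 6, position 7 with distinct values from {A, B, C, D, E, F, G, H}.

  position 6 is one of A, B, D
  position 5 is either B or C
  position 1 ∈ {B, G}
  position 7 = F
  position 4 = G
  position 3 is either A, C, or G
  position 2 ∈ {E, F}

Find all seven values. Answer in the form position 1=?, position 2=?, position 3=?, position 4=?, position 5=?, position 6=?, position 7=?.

position 4 must be G (only option left). Strike G from position 1, position 3.
position 7's domain is down to {F}, so position 7 = F. Eliminate F elsewhere: position 2.
position 1's domain is down to {B}, so position 1 = B. Strike B from position 5, position 6.
position 2 must be E (only option left).
position 5 has just one choice, so position 5 = C. Eliminate C elsewhere: position 3.
That leaves position 3 = A. Strike A from position 6.
position 6 has just one choice, so position 6 = D.

position 1=B, position 2=E, position 3=A, position 4=G, position 5=C, position 6=D, position 7=F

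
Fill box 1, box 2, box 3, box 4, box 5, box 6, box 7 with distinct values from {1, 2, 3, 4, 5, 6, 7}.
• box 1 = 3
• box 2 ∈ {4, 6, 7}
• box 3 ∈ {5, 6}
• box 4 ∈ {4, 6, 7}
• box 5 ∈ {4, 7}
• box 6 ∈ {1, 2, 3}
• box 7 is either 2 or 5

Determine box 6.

1

box 1 has just one choice, so box 1 = 3. Remove 3 from box 6.
Among the 6 still-open variables, 1 fits only box 6 (and all 6 values in {1, 2, 4, 5, 6, 7} must be used), so box 6 = 1.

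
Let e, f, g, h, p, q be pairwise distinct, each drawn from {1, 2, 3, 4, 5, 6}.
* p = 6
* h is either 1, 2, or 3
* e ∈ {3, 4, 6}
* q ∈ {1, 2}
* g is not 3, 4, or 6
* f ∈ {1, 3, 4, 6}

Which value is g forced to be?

p's domain is down to {6}, so p = 6. Remove 6 from e, f.
The 5 still-open variables together cover exactly {1, 2, 3, 4, 5} — 5 values for 5 variables — and 5 appears only in g's list, so g = 5.

5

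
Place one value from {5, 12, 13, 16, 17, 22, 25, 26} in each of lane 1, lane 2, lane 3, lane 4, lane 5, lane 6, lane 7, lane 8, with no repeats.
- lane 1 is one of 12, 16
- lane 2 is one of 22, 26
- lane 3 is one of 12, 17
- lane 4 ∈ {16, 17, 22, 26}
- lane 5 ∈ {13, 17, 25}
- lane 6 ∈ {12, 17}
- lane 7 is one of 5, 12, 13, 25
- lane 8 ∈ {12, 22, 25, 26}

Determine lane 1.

16

Among the 8 variables, 5 fits only lane 7 (and all 8 values in {5, 12, 13, 16, 17, 22, 25, 26} must be used), so lane 7 = 5.
Among the 7 still-open variables, 13 fits only lane 5 (and all 7 values in {12, 13, 16, 17, 22, 25, 26} must be used), so lane 5 = 13.
The 6 still-open variables together cover exactly {12, 16, 17, 22, 25, 26} — 6 values for 6 variables — and 25 appears only in lane 8's list, so lane 8 = 25.
lane 3 and lane 6 share exactly the 2 values {12, 17}; by pigeonhole those values go to them, so strike 12, 17 from lane 1, lane 4.
So lane 1 = 16.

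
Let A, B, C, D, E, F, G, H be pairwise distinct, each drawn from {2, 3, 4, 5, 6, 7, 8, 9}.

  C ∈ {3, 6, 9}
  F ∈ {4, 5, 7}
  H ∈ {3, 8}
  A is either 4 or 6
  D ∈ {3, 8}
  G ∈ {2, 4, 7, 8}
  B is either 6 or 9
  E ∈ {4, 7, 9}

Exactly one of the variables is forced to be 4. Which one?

A

The 8 variables together cover exactly {2, 3, 4, 5, 6, 7, 8, 9} — 8 values for 8 variables — and 2 appears only in G's list, so G = 2.
Among the 7 still-open variables, 5 fits only F (and all 7 values in {3, 4, 5, 6, 7, 8, 9} must be used), so F = 5.
The 6 still-open variables draw from only 6 values {3, 4, 6, 7, 8, 9}, so each is used; only E can be 7, hence E = 7.
Among the 5 still-open variables, 4 fits only A (and all 5 values in {3, 4, 6, 8, 9} must be used), so A = 4.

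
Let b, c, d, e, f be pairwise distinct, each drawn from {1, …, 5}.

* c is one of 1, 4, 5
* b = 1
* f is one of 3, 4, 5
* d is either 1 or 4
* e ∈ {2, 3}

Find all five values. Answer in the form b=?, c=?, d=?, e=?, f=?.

b=1, c=5, d=4, e=2, f=3

b has just one choice, so b = 1. Strike 1 from c, d.
d has just one choice, so d = 4. Eliminate 4 elsewhere: c, f.
That leaves c = 5. So f can't be 5.
That leaves f = 3. Strike 3 from e.
That leaves e = 2.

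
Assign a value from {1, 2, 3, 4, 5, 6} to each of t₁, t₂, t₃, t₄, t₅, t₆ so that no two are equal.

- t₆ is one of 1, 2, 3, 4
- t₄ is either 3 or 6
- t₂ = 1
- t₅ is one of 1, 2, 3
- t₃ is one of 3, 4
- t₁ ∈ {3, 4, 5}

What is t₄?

t₂ has just one choice, so t₂ = 1. So t₅, t₆ can't be 1.
The 5 still-open variables draw from only 5 values {2, 3, 4, 5, 6}, so each is used; only t₁ can be 5, hence t₁ = 5.
Among the 4 still-open variables, 6 fits only t₄ (and all 4 values in {2, 3, 4, 6} must be used), so t₄ = 6.

6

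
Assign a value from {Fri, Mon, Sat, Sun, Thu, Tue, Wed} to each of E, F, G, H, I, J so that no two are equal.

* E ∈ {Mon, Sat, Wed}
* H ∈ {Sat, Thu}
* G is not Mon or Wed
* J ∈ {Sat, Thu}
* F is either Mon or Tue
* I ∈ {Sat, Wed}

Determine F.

H and J between them cover only {Sat, Thu} — a naked pair. Remove those values from E, G, I.
I's domain is down to {Wed}, so I = Wed. Strike Wed from E.
E has just one choice, so E = Mon. Strike Mon from F.
So F = Tue.

Tue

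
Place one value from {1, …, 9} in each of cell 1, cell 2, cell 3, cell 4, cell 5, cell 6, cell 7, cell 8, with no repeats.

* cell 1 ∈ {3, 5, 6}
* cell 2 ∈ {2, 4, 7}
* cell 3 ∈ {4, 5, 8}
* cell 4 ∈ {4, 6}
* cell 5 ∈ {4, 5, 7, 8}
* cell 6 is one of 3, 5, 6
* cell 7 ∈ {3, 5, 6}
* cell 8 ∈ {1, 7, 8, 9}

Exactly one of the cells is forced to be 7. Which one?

The 3 variables cell 1, cell 6, cell 7 are confined to {3, 5, 6}, which locks those values in; drop them from cell 3, cell 4, cell 5.
cell 4 must be 4 (only option left). Strike 4 from cell 2, cell 3, cell 5.
cell 3 has just one choice, so cell 3 = 8. Remove 8 from cell 5, cell 8.
So 7 goes to cell 5.

cell 5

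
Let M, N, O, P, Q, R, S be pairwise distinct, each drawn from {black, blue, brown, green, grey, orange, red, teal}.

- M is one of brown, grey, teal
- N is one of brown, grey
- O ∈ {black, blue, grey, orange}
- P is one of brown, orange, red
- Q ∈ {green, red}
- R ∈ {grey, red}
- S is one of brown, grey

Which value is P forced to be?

The 2 variables N and S are confined to {brown, grey}, which locks those values in; drop them from M, O, P, R.
M's domain is down to {teal}, so M = teal.
R has just one choice, so R = red. So P, Q can't be red.
So P = orange.

orange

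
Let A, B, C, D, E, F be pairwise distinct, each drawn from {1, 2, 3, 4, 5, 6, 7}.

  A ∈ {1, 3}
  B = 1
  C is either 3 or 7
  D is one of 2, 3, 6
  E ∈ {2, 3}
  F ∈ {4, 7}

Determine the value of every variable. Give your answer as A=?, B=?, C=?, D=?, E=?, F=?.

A=3, B=1, C=7, D=6, E=2, F=4

B has just one choice, so B = 1. So A can't be 1.
That leaves A = 3. Remove 3 from C, D, E.
C's domain is down to {7}, so C = 7. Strike 7 from F.
E must be 2 (only option left). Strike 2 from D.
F's domain is down to {4}, so F = 4.
D's domain is down to {6}, so D = 6.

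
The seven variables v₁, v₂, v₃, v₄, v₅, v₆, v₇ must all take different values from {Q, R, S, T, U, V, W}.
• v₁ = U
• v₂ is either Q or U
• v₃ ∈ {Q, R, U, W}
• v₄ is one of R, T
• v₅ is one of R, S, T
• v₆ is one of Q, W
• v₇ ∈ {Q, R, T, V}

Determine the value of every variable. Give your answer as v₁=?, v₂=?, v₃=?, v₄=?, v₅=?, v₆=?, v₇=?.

v₁ has just one choice, so v₁ = U. Eliminate U elsewhere: v₂, v₃.
v₂'s domain is down to {Q}, so v₂ = Q. So v₃, v₆, v₇ can't be Q.
v₆ must be W (only option left). So v₃ can't be W.
v₃'s domain is down to {R}, so v₃ = R. Remove R from v₄, v₅, v₇.
That leaves v₄ = T. So v₅, v₇ can't be T.
That leaves v₅ = S.
v₇'s domain is down to {V}, so v₇ = V.

v₁=U, v₂=Q, v₃=R, v₄=T, v₅=S, v₆=W, v₇=V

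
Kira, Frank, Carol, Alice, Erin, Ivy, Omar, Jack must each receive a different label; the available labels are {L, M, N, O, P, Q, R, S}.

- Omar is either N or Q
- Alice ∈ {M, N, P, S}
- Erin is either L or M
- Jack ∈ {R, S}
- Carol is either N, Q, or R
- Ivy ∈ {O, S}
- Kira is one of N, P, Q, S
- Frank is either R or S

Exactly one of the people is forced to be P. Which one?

Kira

The 8 variables draw from only 8 values {L, M, N, O, P, Q, R, S}, so each is used; only Erin can be L, hence Erin = L.
The 7 still-open variables draw from only 7 values {M, N, O, P, Q, R, S}, so each is used; only Alice can be M, hence Alice = M.
The 6 still-open variables draw from only 6 values {N, O, P, Q, R, S}, so each is used; only Ivy can be O, hence Ivy = O.
The 5 still-open variables together cover exactly {N, P, Q, R, S} — 5 values for 5 variables — and P appears only in Kira's list, so Kira = P.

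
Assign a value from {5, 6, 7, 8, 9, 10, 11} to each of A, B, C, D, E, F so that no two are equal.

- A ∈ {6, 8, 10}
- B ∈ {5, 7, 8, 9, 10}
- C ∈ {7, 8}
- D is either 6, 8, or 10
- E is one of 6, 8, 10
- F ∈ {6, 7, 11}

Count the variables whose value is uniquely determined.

A, D, E share exactly the 3 values {6, 8, 10}; by pigeonhole those values go to them, so strike 6, 8, 10 from B, C, F.
That leaves C = 7. So B, F can't be 7.
That leaves F = 11.
Determined: C=7, F=11. The other variables each still have more than one consistent value. That makes 2.

2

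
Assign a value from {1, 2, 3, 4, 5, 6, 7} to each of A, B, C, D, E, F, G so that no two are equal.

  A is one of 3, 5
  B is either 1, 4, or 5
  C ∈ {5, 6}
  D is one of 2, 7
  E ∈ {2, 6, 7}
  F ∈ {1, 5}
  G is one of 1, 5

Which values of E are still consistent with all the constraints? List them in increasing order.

Among the 7 variables, 3 fits only A (and all 7 values in {1, 2, 3, 4, 5, 6, 7} must be used), so A = 3.
The 6 still-open variables draw from only 6 values {1, 2, 4, 5, 6, 7}, so each is used; only B can be 4, hence B = 4.
F and G share exactly the 2 values {1, 5}; by pigeonhole those values go to them, so strike 1, 5 from C.
That leaves C = 6. Strike 6 from E.
No further eliminations apply; E can still be any of 2, 7.

2, 7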